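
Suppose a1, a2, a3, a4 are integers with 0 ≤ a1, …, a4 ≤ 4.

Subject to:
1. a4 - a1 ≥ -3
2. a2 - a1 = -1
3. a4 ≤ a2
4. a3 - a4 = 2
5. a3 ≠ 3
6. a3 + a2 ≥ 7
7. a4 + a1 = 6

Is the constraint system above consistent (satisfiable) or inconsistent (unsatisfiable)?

The assignment a1 = 4, a2 = 3, a3 = 4, a4 = 2 works:
  constraint 1 holds since a4 - a1 = -2.
  constraint 2 holds since a2 - a1 = -1.
The rest check out directly.

Satisfiable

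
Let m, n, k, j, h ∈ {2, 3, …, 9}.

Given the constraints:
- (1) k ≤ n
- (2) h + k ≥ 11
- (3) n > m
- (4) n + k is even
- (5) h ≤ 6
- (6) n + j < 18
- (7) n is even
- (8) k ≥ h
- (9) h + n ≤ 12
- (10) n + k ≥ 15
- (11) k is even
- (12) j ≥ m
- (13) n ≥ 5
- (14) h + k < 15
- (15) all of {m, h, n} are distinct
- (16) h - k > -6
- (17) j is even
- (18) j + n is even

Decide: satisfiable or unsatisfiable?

Take m = 7, n = 8, k = 8, j = 8, h = 4. Then constraint 2: h + k = 12; constraint 6: n + j = 16, and every other listed constraint is also met.

Satisfiable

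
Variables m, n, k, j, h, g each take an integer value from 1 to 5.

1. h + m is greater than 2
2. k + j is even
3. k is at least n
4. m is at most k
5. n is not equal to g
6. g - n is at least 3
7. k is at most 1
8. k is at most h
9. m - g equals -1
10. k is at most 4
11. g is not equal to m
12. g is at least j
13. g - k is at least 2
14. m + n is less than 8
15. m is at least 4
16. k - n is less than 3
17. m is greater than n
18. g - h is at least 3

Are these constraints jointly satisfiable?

From constraint 15: m ≥ 4. From constraints 4 and 7: m ≤ k and k ≤ 1, so m ≤ 1. But 1 < 4, so no value of m works.

Unsatisfiable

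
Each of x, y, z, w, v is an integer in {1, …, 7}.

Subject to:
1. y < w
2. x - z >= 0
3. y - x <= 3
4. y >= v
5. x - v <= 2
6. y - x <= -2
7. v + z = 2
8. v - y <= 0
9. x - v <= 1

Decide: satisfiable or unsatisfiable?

Unsatisfiable

Constraints 6, 8, and 9 give x − y ≥ 2, y − v ≥ 0, v − x ≥ -1.
Adding all 3 inequalities: the left sides telescope to 0, and the right sides sum to 2 + 0 + (-1) = 1. So 0 ≥ 1, which is false.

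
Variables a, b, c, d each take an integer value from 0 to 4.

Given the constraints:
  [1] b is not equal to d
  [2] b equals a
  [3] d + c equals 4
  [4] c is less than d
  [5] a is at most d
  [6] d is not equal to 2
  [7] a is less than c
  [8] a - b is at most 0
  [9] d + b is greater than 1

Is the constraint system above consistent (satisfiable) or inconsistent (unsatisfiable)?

Satisfiable

One satisfying assignment is a = 0, b = 0, c = 1, d = 3.
For the less obvious constraints — constraint 3: d + c = 4; constraint 8: a - b = 0; constraint 9: d + b = 3 — and the others hold by inspection.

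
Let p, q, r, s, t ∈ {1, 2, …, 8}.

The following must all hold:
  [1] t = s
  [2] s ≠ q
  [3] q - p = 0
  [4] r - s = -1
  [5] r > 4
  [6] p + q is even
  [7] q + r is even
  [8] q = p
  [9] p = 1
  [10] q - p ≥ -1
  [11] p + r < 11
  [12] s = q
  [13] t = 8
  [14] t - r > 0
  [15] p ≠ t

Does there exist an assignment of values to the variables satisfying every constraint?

Unsatisfiable

Constraint 13 fixes t = 8 and constraint 9 fixes p = 1. Constraints 1, 8, and 12 give t = s = q = p, so t = p. But 8 ≠ 1 — contradiction.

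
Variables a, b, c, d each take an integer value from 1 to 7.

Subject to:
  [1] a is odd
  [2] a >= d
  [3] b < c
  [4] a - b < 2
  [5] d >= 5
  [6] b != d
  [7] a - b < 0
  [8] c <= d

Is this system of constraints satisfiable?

Unsatisfiable

Constraints 2, 3, 7, and 8 give a < b, b < c, c ≤ d, d ≤ a. Chaining: a < b < c ≤ d ≤ a, which forces a < a — impossible.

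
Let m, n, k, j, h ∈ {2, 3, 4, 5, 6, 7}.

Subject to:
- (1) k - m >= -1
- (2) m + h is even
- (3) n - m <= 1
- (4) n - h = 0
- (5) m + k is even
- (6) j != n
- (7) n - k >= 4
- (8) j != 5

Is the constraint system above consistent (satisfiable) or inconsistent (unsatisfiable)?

Constraints 1, 3, and 7 give k − m ≥ -1, m − n ≥ -1, n − k ≥ 4.
Adding all 3 inequalities: the left sides telescope to 0, and the right sides sum to (-1) + (-1) + 4 = 2. So 0 ≥ 2, which is false.

Unsatisfiable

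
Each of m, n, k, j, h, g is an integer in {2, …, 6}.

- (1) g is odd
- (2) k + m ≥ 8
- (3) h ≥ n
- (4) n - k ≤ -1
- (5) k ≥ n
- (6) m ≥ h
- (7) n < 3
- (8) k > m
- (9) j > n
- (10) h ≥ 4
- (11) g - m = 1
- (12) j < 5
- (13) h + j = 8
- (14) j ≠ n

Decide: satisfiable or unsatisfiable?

One satisfying assignment is m = 4, n = 2, k = 6, j = 4, h = 4, g = 5.
For the less obvious constraints — constraint 2: k + m = 10; constraint 4: n - k = -4 — and the others hold by inspection.

Satisfiable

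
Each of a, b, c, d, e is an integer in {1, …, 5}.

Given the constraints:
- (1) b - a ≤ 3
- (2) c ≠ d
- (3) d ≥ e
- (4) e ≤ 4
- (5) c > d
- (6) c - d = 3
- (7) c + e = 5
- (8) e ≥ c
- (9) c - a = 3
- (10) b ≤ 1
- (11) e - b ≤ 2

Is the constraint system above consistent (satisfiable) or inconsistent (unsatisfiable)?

Unsatisfiable

Constraints 3, 5, and 8 give d < c, c ≤ e, e ≤ d. Chaining: d < c ≤ e ≤ d, which forces d < d — impossible.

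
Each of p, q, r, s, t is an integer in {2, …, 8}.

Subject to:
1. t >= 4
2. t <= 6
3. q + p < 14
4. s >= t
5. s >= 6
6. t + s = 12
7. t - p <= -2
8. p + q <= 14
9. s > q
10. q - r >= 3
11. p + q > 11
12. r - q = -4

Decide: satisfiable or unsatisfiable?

Satisfiable

The assignment p = 7, q = 6, r = 2, s = 7, t = 5 works:
  constraint 3 holds since q + p = 13.
  constraint 6 holds since t + s = 12.
  constraint 7 holds since t - p = -2.
The rest check out directly.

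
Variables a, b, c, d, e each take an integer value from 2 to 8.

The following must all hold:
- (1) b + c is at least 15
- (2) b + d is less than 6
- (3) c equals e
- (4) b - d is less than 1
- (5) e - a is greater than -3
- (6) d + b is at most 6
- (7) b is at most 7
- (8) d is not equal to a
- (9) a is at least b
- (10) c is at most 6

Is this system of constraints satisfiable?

Unsatisfiable

From constraint 7: b ≤ 7. From constraint 10: c ≤ 6. Hence b + c ≤ 13. But constraint 1 requires b + c ≥ 15, and 15 > 13. Contradiction.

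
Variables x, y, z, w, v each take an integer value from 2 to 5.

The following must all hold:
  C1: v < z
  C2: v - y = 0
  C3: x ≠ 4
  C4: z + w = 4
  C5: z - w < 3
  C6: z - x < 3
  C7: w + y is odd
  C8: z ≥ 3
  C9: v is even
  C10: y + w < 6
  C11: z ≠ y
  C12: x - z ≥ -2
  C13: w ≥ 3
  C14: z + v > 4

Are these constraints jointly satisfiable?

From constraint 8: z ≥ 3. From constraint 13: w ≥ 3. Hence z + w ≥ 6. But constraint 4 requires z + w = 4, and 4 < 6. Contradiction.

Unsatisfiable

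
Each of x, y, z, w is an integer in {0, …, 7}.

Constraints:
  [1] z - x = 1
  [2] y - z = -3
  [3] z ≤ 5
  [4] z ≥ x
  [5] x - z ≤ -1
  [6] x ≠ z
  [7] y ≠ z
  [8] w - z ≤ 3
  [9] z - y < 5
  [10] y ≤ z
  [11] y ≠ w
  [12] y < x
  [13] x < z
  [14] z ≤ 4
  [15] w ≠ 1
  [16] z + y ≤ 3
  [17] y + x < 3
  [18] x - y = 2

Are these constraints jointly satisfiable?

One satisfying assignment is x = 2, y = 0, z = 3, w = 6.
For the less obvious constraints — constraint 1: z - x = 1; constraint 2: y - z = -3 — and the others hold by inspection.

Satisfiable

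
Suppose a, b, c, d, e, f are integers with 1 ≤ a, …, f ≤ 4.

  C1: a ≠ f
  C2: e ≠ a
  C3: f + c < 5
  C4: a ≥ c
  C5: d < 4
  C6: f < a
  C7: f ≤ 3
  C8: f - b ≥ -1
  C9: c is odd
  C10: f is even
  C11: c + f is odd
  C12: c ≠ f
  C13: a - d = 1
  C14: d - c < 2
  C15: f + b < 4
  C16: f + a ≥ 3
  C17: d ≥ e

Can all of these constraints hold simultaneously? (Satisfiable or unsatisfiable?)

Take a = 3, b = 1, c = 1, d = 2, e = 2, f = 2. Then constraint 3: f + c = 3; constraint 8: f - b = 1; constraint 13: a - d = 1, and every other listed constraint is also met.

Satisfiable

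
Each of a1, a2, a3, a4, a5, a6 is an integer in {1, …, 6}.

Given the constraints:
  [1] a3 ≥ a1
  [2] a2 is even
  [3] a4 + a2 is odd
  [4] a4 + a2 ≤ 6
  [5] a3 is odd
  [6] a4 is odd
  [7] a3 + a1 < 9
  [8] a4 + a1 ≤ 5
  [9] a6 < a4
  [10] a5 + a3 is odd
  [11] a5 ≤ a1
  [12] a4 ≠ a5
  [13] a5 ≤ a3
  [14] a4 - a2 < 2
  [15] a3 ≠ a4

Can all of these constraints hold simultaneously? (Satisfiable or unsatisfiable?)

Satisfiable

Setting (a1, a2, a3, a4, a5, a6) = (2, 2, 5, 3, 2, 2) satisfies everything: constraint 4: a4 + a2 = 5; constraint 7: a3 + a1 = 7, and the others follow.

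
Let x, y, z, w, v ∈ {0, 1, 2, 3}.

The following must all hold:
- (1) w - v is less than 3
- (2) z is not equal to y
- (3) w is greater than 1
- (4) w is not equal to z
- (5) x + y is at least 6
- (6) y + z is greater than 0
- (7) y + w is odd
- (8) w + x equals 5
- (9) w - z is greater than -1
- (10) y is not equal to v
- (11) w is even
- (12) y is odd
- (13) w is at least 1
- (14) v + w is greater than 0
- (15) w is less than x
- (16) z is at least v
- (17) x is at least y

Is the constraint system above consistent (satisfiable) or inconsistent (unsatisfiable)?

Satisfiable

Take x = 3, y = 3, z = 0, w = 2, v = 0. Then constraint 1: w - v = 2; constraint 5: x + y = 6; constraint 6: y + z = 3, and every other listed constraint is also met.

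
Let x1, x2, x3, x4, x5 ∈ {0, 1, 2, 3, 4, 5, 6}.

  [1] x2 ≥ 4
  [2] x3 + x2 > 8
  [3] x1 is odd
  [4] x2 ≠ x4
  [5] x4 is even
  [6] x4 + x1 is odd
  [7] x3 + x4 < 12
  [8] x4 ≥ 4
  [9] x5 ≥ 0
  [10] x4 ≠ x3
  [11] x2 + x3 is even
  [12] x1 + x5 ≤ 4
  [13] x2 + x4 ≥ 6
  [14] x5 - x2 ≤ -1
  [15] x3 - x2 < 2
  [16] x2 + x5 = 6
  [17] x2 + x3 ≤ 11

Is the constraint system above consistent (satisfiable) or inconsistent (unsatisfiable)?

Try x1 = 3, x2 = 5, x3 = 5, x4 = 4, x5 = 1.
Check constraint 2: x3 + x2 = 10; constraint 7: x3 + x4 = 9; constraint 12: x1 + x5 = 4. The remaining constraints are straightforward to verify.

Satisfiable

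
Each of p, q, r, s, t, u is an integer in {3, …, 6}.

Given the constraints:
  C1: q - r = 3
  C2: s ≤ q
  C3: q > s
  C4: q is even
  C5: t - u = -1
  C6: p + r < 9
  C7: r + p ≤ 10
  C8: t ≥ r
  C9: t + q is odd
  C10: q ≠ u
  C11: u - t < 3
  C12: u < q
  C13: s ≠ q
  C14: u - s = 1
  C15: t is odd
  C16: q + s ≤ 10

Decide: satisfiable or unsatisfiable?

Satisfiable

The assignment p = 4, q = 6, r = 3, s = 3, t = 3, u = 4 works:
  constraint 1 holds since q - r = 3.
  constraint 5 holds since t - u = -1.
The rest check out directly.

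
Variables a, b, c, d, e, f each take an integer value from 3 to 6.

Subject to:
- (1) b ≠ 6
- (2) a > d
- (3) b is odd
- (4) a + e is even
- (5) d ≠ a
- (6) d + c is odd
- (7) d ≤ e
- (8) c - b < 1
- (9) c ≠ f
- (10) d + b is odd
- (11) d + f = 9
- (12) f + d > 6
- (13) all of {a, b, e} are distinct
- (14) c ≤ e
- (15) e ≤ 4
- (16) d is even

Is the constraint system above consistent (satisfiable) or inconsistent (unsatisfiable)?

Take a = 6, b = 3, c = 3, d = 4, e = 4, f = 5. Then constraint 8: c - b = 0; constraint 11: d + f = 9; constraint 12: f + d = 9, and every other listed constraint is also met.

Satisfiable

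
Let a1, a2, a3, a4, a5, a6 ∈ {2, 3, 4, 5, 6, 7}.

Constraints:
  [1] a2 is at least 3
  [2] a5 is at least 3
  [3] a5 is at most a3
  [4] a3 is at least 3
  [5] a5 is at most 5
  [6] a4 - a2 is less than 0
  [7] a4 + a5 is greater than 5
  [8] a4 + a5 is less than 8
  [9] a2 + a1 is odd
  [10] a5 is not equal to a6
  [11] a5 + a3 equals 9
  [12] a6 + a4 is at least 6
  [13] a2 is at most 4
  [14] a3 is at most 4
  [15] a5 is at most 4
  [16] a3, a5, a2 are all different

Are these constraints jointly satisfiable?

Constraints 1, 2, 4, 13, 14, and 15 confine each of a3, a5, a2 to the 2 values {3, 4}.
Constraint 16 requires all 3 of them to be distinct, but only 2 values are available — impossible by the pigeonhole principle.

Unsatisfiable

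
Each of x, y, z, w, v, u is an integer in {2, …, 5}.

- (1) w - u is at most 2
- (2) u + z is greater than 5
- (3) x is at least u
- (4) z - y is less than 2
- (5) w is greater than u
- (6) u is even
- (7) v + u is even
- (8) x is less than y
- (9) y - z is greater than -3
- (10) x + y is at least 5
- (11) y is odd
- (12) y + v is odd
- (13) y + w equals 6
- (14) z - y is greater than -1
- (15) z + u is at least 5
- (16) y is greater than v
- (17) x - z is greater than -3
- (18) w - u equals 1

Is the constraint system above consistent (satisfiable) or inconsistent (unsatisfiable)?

Satisfiable

Setting (x, y, z, w, v, u) = (2, 3, 4, 3, 2, 2) satisfies everything: constraint 1: w - u = 1; constraint 2: u + z = 6; constraint 4: z - y = 1, and the others follow.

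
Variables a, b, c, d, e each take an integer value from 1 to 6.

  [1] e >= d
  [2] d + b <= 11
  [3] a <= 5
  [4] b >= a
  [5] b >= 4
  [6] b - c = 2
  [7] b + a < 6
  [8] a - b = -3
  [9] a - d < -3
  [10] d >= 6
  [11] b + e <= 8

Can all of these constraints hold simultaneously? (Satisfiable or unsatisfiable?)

Unsatisfiable

From constraint 5: b ≥ 4. From constraints 1 and 10: e ≥ d ≥ 6. Hence b + e ≥ 10. But constraint 11 requires b + e ≤ 8, and 8 < 10. Contradiction.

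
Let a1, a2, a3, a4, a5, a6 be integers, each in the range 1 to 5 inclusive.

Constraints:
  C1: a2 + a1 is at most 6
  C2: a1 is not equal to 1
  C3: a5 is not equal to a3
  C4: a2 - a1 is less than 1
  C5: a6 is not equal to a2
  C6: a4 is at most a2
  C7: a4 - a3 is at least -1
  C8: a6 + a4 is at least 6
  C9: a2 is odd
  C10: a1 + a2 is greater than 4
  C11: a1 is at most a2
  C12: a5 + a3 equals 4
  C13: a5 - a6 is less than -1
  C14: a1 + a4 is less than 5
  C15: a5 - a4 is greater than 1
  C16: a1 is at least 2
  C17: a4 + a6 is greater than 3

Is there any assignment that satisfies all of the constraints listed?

Setting (a1, a2, a3, a4, a5, a6) = (3, 3, 1, 1, 3, 5) satisfies everything: constraint 1: a2 + a1 = 6; constraint 4: a2 - a1 = 0; constraint 7: a4 - a3 = 0, and the others follow.

Satisfiable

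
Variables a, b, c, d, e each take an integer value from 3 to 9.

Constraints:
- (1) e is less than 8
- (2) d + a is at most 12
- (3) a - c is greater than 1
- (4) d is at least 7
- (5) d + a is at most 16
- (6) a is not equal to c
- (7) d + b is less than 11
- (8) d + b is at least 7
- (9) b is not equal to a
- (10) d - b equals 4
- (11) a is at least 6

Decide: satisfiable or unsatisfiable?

From constraint 4: d ≥ 7. From constraint 11: a ≥ 6. Hence d + a ≥ 13. But constraint 2 requires d + a ≤ 12, and 12 < 13. Contradiction.

Unsatisfiable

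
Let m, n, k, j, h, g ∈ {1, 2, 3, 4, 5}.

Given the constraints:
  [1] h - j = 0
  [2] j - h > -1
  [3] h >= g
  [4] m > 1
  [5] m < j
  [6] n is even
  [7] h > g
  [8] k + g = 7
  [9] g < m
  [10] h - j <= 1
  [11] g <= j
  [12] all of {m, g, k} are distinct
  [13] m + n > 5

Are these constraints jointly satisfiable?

Satisfiable

Setting (m, n, k, j, h, g) = (4, 2, 5, 5, 5, 2) satisfies everything: constraint 1: h - j = 0; constraint 2: j - h = 0, and the others follow.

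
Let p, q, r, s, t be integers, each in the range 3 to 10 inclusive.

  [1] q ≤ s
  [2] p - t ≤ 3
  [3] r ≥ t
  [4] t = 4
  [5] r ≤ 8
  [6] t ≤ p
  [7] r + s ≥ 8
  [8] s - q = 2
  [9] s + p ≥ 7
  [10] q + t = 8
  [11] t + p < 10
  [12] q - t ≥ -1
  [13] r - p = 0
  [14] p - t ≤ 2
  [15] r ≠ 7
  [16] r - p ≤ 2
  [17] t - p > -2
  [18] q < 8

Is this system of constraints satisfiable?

Satisfiable

Try p = 4, q = 4, r = 4, s = 6, t = 4.
Check constraint 2: p - t = 0; constraint 7: r + s = 10; constraint 8: s - q = 2. The remaining constraints are straightforward to verify.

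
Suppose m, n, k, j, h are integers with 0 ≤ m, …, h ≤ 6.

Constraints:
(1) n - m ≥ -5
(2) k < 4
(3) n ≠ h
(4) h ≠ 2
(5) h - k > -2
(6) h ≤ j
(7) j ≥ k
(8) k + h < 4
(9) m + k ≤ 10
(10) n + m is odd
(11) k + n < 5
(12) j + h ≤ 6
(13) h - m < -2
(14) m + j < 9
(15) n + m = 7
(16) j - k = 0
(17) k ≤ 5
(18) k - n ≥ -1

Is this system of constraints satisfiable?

Satisfiable

Take m = 5, n = 2, k = 2, j = 2, h = 1. Then constraint 1: n - m = -3; constraint 5: h - k = -1; constraint 8: k + h = 3, and every other listed constraint is also met.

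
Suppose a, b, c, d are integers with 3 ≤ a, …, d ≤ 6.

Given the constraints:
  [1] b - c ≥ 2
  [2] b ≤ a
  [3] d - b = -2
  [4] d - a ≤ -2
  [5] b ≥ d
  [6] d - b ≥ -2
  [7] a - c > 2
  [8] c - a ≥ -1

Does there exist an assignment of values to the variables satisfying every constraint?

Unsatisfiable

Constraints 1, 4, 6, and 8 give a − d ≥ 2, d − b ≥ -2, b − c ≥ 2, c − a ≥ -1.
Adding all 4 inequalities: the left sides telescope to 0, and the right sides sum to 2 + (-2) + 2 + (-1) = 1. So 0 ≥ 1, which is false.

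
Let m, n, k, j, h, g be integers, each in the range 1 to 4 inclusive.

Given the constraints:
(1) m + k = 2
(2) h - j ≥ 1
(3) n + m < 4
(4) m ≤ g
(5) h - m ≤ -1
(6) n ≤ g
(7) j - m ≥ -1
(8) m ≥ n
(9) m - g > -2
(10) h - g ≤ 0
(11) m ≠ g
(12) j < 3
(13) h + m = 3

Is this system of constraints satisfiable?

Unsatisfiable

Constraints 2, 5, and 7 give h − j ≥ 1, j − m ≥ -1, m − h ≥ 1.
Adding all 3 inequalities: the left sides telescope to 0, and the right sides sum to 1 + (-1) + 1 = 1. So 0 ≥ 1, which is false.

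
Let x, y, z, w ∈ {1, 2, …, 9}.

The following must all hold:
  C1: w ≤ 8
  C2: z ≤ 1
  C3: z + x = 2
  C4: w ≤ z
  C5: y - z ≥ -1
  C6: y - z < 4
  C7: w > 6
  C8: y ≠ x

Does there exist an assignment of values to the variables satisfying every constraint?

From constraint 7: w ≥ 7. From constraints 2 and 4: w ≤ z and z ≤ 1, so w ≤ 1. But 1 < 7, so no value of w works.

Unsatisfiable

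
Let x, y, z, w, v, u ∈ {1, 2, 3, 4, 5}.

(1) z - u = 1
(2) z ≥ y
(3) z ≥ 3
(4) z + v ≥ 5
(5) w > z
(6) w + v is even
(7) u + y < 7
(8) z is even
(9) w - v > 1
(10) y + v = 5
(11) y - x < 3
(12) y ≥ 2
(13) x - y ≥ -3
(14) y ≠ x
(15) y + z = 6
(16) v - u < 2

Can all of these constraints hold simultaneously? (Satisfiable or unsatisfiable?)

Setting (x, y, z, w, v, u) = (1, 2, 4, 5, 3, 3) satisfies everything: constraint 1: z - u = 1; constraint 4: z + v = 7; constraint 7: u + y = 5, and the others follow.

Satisfiable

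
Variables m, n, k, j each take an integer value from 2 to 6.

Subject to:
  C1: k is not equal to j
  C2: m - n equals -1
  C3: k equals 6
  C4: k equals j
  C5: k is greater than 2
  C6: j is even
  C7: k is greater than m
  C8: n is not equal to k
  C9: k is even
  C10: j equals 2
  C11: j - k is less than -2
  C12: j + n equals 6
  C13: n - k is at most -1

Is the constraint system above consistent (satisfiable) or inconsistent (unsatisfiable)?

Constraint 3 fixes k = 6 and constraint 10 fixes j = 2, but constraint 4 requires k = j. Since 6 ≠ 2, contradiction.

Unsatisfiable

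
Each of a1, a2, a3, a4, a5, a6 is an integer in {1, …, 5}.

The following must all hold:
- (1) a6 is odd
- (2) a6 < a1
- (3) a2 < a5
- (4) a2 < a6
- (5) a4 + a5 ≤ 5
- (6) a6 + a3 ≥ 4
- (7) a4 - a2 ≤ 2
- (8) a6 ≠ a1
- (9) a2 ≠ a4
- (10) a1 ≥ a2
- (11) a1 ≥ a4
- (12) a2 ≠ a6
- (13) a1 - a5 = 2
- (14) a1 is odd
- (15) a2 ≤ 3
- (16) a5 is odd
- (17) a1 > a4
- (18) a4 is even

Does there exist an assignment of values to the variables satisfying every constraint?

Try a1 = 5, a2 = 1, a3 = 3, a4 = 2, a5 = 3, a6 = 3.
Check constraint 5: a4 + a5 = 5; constraint 6: a6 + a3 = 6. The remaining constraints are straightforward to verify.

Satisfiable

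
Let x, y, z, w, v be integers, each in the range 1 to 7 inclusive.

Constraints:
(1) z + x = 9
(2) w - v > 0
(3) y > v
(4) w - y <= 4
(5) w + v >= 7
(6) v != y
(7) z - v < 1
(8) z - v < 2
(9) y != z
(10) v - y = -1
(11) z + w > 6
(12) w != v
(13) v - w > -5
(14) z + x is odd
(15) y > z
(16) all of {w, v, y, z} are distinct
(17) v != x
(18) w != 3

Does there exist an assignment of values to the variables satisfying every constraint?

One satisfying assignment is x = 6, y = 5, z = 3, w = 6, v = 4.
For the less obvious constraints — constraint 1: z + x = 9; constraint 2: w - v = 2; constraint 4: w - y = 1 — and the others hold by inspection.

Satisfiable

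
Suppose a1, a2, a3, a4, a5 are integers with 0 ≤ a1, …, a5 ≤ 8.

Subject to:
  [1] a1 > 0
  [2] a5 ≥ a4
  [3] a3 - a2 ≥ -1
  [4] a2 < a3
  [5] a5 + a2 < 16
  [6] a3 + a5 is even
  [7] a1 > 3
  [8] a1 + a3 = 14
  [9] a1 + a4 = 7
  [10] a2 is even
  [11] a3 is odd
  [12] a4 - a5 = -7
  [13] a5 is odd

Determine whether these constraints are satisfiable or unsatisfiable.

Setting (a1, a2, a3, a4, a5) = (7, 6, 7, 0, 7) satisfies everything: constraint 3: a3 - a2 = 1; constraint 5: a5 + a2 = 13; constraint 8: a1 + a3 = 14, and the others follow.

Satisfiable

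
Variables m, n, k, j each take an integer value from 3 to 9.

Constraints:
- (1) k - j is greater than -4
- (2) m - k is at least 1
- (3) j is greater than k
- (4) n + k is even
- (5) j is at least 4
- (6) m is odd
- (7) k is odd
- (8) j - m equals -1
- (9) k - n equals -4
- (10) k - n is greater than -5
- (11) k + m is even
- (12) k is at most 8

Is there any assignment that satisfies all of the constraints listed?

Satisfiable

The assignment m = 5, n = 7, k = 3, j = 4 works:
  constraint 1 holds since k - j = -1.
  constraint 2 holds since m - k = 2.
The rest check out directly.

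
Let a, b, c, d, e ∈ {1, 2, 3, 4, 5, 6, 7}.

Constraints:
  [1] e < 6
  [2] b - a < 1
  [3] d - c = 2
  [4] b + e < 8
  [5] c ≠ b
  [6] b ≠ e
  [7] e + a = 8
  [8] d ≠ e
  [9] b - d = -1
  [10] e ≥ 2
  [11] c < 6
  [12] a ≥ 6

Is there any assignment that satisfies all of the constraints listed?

Take a = 6, b = 5, c = 4, d = 6, e = 2. Then constraint 2: b - a = -1; constraint 3: d - c = 2; constraint 4: b + e = 7, and every other listed constraint is also met.

Satisfiable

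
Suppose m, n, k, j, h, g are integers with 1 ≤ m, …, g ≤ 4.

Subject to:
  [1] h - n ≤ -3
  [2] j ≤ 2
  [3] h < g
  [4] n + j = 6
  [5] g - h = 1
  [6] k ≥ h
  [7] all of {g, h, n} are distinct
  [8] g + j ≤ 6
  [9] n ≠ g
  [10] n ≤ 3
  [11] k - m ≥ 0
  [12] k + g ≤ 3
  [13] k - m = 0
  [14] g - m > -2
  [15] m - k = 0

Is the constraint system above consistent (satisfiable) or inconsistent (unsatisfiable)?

From constraint 10: n ≤ 3. From constraint 2: j ≤ 2. Hence n + j ≤ 5. But constraint 4 requires n + j = 6, and 6 > 5. Contradiction.

Unsatisfiable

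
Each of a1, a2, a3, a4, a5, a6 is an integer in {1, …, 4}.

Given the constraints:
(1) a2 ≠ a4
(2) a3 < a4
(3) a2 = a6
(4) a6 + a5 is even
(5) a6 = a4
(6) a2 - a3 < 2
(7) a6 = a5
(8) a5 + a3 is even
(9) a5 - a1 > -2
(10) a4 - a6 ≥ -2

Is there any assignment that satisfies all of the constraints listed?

Unsatisfiable

From constraints 3 and 5, a2 = a6 = a4, so a2 = a4. But constraint 1 says a2 ≠ a4. Contradiction.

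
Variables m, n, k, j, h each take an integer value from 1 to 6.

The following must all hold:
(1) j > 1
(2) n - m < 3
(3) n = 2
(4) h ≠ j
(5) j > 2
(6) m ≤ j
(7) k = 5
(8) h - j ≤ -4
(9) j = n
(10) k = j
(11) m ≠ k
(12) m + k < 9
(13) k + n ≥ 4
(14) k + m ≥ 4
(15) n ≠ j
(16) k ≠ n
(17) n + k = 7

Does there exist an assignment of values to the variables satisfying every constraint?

Constraint 7 fixes k = 5 and constraint 3 fixes n = 2. Constraints 9 and 10 give k = j = n, so k = n. But 5 ≠ 2 — contradiction.

Unsatisfiable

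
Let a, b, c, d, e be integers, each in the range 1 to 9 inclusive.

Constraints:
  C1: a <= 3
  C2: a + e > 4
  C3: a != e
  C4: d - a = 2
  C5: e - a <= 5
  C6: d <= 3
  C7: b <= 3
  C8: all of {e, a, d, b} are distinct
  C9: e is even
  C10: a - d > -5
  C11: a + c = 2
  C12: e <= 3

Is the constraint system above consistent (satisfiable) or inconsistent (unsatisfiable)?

Unsatisfiable

Constraints 1, 6, 7, and 12 confine each of e, a, d, b to the 3 values {1, …, 3} (the domain already gives each ≥ 1).
Constraint 8 requires all 4 of them to be distinct, but only 3 values are available — impossible by the pigeonhole principle.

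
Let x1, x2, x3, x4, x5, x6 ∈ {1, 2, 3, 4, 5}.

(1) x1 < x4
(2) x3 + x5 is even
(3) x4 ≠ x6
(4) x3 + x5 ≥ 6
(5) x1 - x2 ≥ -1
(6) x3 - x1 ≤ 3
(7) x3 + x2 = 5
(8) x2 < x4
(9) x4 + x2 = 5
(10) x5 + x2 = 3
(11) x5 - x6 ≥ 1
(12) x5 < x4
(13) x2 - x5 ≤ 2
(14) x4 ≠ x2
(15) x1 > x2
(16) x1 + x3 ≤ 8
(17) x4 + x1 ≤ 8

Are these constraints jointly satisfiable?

Take x1 = 2, x2 = 1, x3 = 4, x4 = 4, x5 = 2, x6 = 1. Then constraint 4: x3 + x5 = 6; constraint 5: x1 - x2 = 1; constraint 6: x3 - x1 = 2, and every other listed constraint is also met.

Satisfiable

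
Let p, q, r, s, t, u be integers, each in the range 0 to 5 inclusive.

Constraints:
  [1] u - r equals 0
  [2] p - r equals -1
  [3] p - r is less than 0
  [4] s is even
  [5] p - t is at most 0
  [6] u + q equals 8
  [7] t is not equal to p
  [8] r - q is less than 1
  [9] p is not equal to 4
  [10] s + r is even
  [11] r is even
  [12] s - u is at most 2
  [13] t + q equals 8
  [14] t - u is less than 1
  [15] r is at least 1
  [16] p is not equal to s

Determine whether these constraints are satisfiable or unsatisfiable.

Satisfiable

The assignment p = 3, q = 4, r = 4, s = 4, t = 4, u = 4 works:
  constraint 1 holds since u - r = 0.
  constraint 2 holds since p - r = -1.
  constraint 3 holds since p - r = -1.
The rest check out directly.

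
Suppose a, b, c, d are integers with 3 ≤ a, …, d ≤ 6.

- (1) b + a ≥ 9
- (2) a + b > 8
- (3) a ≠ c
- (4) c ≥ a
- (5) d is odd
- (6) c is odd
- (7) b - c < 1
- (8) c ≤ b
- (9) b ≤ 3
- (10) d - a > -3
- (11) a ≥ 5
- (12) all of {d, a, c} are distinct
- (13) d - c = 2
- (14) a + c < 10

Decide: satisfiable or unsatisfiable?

From constraints 4 and 11: c ≥ a and a ≥ 5, so c ≥ 5. From constraints 8 and 9: c ≤ b and b ≤ 3, so c ≤ 3. But 3 < 5, so no value of c works.

Unsatisfiable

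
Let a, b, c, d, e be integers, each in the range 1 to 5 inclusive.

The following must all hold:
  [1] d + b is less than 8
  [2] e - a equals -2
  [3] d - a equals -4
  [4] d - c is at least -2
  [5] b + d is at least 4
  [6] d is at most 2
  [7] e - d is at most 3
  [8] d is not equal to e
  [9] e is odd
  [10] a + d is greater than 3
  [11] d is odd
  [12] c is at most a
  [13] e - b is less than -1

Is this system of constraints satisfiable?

Satisfiable

One satisfying assignment is a = 5, b = 5, c = 3, d = 1, e = 3.
For the less obvious constraints — constraint 1: d + b = 6; constraint 2: e - a = -2; constraint 3: d - a = -4 — and the others hold by inspection.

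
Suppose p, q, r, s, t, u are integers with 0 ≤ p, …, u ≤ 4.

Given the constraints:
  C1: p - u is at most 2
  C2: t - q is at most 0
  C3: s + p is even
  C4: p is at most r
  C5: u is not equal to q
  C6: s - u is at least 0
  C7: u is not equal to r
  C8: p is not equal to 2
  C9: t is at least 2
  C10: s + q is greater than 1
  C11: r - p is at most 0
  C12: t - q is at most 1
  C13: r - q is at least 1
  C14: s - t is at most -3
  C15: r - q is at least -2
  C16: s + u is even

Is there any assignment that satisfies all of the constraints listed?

Unsatisfiable

Constraints 1, 2, 6, 11, 13, and 14 give r − q ≥ 1, q − t ≥ 0, t − s ≥ 3, s − u ≥ 0, u − p ≥ -2, p − r ≥ 0.
Adding all 6 inequalities: the left sides telescope to 0, and the right sides sum to 1 + 0 + 3 + 0 + (-2) + 0 = 2. So 0 ≥ 2, which is false.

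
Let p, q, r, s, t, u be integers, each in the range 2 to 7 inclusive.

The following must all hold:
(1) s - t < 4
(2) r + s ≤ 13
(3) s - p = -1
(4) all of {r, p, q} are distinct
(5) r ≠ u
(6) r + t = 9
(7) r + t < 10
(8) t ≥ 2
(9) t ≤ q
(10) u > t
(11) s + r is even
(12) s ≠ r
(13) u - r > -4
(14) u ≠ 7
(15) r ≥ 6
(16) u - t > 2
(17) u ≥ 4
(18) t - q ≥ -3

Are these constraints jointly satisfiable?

Satisfiable

The assignment p = 4, q = 2, r = 7, s = 3, t = 2, u = 6 works:
  constraint 1 holds since s - t = 1.
  constraint 2 holds since r + s = 10.
  constraint 3 holds since s - p = -1.
The rest check out directly.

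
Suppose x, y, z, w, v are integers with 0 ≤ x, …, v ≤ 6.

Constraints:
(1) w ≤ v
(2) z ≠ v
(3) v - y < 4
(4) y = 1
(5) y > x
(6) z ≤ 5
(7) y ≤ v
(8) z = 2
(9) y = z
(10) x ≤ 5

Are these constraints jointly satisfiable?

Constraint 4 fixes y = 1 and constraint 8 fixes z = 2, but constraint 9 requires y = z. Since 1 ≠ 2, contradiction.

Unsatisfiable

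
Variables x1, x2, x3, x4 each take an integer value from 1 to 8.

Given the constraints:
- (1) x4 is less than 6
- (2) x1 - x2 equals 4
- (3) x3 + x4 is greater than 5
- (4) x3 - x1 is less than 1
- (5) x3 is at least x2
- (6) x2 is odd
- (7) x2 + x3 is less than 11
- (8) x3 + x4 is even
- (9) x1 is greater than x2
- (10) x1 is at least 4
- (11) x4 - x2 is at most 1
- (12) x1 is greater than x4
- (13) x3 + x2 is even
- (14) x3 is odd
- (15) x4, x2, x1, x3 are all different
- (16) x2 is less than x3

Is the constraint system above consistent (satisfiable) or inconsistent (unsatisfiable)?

The assignment x1 = 7, x2 = 3, x3 = 5, x4 = 1 works:
  constraint 2 holds since x1 - x2 = 4.
  constraint 3 holds since x3 + x4 = 6.
  constraint 4 holds since x3 - x1 = -2.
The rest check out directly.

Satisfiable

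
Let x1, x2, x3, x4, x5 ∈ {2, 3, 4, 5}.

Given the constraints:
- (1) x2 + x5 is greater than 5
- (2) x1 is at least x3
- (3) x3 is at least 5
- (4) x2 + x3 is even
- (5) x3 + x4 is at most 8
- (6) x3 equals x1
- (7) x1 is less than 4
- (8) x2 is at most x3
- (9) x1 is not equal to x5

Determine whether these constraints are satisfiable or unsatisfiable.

Unsatisfiable

From constraints 2 and 3: x1 ≥ x3 and x3 ≥ 5, so x1 ≥ 5. From constraint 7: x1 ≤ 3. But 3 < 5, so no value of x1 works.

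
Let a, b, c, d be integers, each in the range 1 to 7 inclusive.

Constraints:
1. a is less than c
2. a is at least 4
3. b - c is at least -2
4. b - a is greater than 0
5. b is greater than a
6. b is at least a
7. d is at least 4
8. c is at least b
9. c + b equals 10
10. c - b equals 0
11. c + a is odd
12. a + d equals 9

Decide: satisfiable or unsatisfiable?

Satisfiable

The assignment a = 4, b = 5, c = 5, d = 5 works:
  constraint 3 holds since b - c = 0.
  constraint 4 holds since b - a = 1.
  constraint 9 holds since c + b = 10.
The rest check out directly.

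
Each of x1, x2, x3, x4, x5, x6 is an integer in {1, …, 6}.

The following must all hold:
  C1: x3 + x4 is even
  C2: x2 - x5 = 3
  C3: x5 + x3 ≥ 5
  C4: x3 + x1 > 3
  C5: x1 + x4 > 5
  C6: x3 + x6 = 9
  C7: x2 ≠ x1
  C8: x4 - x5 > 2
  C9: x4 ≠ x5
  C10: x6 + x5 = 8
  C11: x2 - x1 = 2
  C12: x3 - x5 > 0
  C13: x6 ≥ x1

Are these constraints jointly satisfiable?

Try x1 = 3, x2 = 5, x3 = 3, x4 = 5, x5 = 2, x6 = 6.
Check constraint 2: x2 - x5 = 3; constraint 3: x5 + x3 = 5; constraint 4: x3 + x1 = 6. The remaining constraints are straightforward to verify.

Satisfiable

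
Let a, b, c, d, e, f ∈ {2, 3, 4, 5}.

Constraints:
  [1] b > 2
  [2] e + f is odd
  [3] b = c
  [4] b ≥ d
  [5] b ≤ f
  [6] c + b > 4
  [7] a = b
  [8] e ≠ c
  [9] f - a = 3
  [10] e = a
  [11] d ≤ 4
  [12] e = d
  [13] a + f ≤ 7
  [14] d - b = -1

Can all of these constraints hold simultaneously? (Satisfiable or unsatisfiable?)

From constraints 3, 7, and 10, e = a = b = c, so e = c. But constraint 8 says e ≠ c. Contradiction.

Unsatisfiable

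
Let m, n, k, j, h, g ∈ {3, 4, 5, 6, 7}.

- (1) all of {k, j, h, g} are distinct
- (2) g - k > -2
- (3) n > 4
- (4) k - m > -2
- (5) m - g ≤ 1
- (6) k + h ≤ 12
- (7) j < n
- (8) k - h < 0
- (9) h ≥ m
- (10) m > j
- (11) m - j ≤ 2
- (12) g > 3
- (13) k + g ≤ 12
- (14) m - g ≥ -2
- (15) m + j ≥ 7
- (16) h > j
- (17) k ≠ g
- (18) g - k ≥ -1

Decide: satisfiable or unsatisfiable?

Satisfiable

Try m = 4, n = 7, k = 4, j = 3, h = 7, g = 5.
Check constraint 2: g - k = 1; constraint 4: k - m = 0. The remaining constraints are straightforward to verify.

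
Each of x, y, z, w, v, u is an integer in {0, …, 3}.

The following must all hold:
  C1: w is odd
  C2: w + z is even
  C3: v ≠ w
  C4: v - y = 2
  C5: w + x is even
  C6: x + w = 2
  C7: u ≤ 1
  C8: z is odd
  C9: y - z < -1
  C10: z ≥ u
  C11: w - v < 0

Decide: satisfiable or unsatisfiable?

Satisfiable

The assignment x = 1, y = 1, z = 3, w = 1, v = 3, u = 1 works:
  constraint 4 holds since v - y = 2.
  constraint 6 holds since x + w = 2.
The rest check out directly.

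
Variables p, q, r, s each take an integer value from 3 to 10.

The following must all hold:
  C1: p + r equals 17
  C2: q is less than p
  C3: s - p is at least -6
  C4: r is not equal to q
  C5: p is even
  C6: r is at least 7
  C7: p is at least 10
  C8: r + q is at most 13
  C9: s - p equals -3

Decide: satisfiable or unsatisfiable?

Satisfiable

Try p = 10, q = 4, r = 7, s = 7.
Check constraint 1: p + r = 17; constraint 3: s - p = -3; constraint 8: r + q = 11. The remaining constraints are straightforward to verify.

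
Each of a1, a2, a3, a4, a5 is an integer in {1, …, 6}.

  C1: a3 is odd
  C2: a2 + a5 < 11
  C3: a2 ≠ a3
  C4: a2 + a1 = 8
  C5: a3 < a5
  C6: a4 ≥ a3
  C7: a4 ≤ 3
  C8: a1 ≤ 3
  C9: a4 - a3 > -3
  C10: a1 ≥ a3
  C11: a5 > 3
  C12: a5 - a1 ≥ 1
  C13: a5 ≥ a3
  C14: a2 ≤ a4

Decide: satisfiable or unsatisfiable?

Unsatisfiable

From constraints 7 and 14: a2 ≤ a4 ≤ 3. From constraint 8: a1 ≤ 3. Hence a2 + a1 ≤ 6. But constraint 4 requires a2 + a1 = 8, and 8 > 6. Contradiction.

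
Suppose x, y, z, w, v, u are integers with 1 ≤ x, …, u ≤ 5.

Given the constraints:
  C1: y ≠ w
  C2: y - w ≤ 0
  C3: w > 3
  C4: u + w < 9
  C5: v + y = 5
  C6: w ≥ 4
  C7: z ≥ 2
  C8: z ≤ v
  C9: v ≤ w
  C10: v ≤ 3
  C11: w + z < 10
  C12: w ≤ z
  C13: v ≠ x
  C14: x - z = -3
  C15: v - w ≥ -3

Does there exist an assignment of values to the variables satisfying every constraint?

From constraints 6 and 12: z ≥ w and w ≥ 4, so z ≥ 4. From constraints 8 and 10: z ≤ v and v ≤ 3, so z ≤ 3. But 3 < 4, so no value of z works.

Unsatisfiable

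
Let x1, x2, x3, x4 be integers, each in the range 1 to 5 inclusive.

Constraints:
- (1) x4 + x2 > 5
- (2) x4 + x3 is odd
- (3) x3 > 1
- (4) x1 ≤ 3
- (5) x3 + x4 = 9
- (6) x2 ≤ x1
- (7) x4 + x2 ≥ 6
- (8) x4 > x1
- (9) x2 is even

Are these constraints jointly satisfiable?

Satisfiable

Take x1 = 2, x2 = 2, x3 = 4, x4 = 5. Then constraint 1: x4 + x2 = 7; constraint 5: x3 + x4 = 9, and every other listed constraint is also met.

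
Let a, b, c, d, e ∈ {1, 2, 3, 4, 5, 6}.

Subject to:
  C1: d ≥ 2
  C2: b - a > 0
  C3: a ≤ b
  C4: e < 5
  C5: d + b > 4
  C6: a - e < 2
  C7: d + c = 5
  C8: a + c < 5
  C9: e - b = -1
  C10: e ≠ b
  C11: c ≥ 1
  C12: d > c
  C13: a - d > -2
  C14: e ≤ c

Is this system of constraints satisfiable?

Satisfiable

Take a = 2, b = 3, c = 2, d = 3, e = 2. Then constraint 2: b - a = 1; constraint 5: d + b = 6; constraint 6: a - e = 0, and every other listed constraint is also met.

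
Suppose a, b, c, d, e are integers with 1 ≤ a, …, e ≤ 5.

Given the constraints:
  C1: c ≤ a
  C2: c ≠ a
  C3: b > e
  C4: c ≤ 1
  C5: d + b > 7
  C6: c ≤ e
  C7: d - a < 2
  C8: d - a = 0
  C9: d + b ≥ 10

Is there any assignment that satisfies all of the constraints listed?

Satisfiable

The assignment a = 5, b = 5, c = 1, d = 5, e = 4 works:
  constraint 5 holds since d + b = 10.
  constraint 7 holds since d - a = 0.
The rest check out directly.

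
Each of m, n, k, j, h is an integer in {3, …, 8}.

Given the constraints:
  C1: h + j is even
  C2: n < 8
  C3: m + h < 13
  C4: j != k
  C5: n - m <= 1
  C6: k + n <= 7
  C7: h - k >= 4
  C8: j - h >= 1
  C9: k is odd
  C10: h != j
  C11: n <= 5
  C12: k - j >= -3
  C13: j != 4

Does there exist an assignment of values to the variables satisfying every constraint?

Unsatisfiable

Constraints 7, 8, and 12 give j − h ≥ 1, h − k ≥ 4, k − j ≥ -3.
Adding all 3 inequalities: the left sides telescope to 0, and the right sides sum to 1 + 4 + (-3) = 2. So 0 ≥ 2, which is false.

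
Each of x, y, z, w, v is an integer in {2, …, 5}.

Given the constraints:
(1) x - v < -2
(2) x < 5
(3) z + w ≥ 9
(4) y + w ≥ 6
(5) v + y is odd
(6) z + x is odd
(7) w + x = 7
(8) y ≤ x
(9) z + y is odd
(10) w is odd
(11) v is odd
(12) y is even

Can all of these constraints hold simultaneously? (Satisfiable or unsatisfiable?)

The assignment x = 2, y = 2, z = 5, w = 5, v = 5 works:
  constraint 1 holds since x - v = -3.
  constraint 3 holds since z + w = 10.
The rest check out directly.

Satisfiable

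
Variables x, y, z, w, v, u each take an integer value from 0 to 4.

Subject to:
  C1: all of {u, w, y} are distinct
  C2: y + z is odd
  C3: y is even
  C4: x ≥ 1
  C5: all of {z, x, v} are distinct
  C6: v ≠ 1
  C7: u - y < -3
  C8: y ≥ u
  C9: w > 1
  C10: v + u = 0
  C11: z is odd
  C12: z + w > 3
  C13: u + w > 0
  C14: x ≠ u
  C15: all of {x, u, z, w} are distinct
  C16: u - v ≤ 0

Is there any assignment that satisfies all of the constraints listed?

The assignment x = 2, y = 4, z = 1, w = 3, v = 0, u = 0 works:
  constraint 7 holds since u - y = -4.
  constraint 10 holds since v + u = 0.
  constraint 12 holds since z + w = 4.
The rest check out directly.

Satisfiable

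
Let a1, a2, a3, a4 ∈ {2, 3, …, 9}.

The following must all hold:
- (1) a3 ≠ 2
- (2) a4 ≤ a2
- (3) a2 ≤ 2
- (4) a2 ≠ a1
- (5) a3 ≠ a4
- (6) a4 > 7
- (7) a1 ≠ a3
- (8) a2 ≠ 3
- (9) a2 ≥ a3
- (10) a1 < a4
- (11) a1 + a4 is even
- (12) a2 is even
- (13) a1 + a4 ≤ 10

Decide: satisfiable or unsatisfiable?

Unsatisfiable

From constraint 6: a4 ≥ 8. From constraints 2 and 3: a4 ≤ a2 and a2 ≤ 2, so a4 ≤ 2. But 2 < 8, so no value of a4 works.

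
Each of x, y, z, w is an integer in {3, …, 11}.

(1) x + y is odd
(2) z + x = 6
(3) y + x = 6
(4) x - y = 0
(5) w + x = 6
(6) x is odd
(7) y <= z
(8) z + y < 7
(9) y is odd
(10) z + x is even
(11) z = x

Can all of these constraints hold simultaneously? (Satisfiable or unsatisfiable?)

Constraint 6 makes x odd and constraint 9 makes y odd, so x + y must be even. Constraint 1 says x + y is odd — contradiction.

Unsatisfiable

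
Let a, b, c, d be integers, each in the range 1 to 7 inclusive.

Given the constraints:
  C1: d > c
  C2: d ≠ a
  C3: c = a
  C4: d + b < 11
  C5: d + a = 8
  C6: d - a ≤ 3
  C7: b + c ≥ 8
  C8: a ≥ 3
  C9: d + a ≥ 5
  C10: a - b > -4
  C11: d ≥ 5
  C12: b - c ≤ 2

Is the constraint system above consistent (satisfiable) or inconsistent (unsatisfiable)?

Take a = 3, b = 5, c = 3, d = 5. Then constraint 4: d + b = 10; constraint 5: d + a = 8, and every other listed constraint is also met.

Satisfiable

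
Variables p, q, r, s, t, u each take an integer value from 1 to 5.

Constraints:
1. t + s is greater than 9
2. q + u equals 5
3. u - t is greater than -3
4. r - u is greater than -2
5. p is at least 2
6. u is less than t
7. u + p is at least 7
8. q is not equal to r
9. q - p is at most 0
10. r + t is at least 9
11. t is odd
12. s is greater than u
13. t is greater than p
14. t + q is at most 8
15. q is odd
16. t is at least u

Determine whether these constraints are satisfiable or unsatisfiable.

Satisfiable

The assignment p = 3, q = 1, r = 5, s = 5, t = 5, u = 4 works:
  constraint 1 holds since t + s = 10.
  constraint 2 holds since q + u = 5.
  constraint 3 holds since u - t = -1.
The rest check out directly.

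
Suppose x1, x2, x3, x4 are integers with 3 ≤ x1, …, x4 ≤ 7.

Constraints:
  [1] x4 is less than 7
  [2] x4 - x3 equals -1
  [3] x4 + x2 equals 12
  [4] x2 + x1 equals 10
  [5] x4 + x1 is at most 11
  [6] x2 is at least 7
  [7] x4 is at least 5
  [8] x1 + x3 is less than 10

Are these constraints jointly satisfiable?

Take x1 = 3, x2 = 7, x3 = 6, x4 = 5. Then constraint 2: x4 - x3 = -1; constraint 3: x4 + x2 = 12, and every other listed constraint is also met.

Satisfiable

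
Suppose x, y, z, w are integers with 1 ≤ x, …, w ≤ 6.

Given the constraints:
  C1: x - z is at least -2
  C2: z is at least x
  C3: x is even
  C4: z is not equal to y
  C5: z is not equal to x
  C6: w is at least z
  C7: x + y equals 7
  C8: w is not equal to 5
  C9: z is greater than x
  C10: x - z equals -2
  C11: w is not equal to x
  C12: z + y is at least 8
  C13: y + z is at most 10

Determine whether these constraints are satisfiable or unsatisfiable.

Satisfiable

Setting (x, y, z, w) = (2, 5, 4, 4) satisfies everything: constraint 1: x - z = -2; constraint 7: x + y = 7; constraint 10: x - z = -2, and the others follow.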